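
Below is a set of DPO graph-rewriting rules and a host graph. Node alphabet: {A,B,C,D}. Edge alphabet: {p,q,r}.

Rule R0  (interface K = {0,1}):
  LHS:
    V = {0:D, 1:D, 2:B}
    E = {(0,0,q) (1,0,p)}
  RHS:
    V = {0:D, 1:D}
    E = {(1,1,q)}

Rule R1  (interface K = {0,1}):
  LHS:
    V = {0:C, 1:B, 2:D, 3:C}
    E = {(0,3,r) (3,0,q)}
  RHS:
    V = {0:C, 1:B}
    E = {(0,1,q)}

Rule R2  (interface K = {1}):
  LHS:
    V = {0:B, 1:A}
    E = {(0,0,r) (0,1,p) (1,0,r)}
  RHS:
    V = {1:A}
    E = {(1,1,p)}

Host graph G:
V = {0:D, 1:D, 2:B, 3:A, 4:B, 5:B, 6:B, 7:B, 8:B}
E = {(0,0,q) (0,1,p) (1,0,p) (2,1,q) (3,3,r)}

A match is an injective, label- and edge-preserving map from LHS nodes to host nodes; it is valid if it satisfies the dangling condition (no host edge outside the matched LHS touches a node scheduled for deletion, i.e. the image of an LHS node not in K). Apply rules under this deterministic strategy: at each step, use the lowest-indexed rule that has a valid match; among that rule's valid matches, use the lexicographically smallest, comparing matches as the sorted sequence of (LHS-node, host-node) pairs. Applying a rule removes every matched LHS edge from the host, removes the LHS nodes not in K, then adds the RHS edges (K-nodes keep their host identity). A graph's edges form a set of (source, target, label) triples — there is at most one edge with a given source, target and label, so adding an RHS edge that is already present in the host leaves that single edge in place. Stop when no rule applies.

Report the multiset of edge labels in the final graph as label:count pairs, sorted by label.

Answer: q:2 r:1

Rewrite trace:
start.  V:9 E:5  edges: 0-q->0 0-p->1 1-p->0 2-q->1 3-r->3
1. fire R0 via {0↦0, 1↦1, 2↦4}  →  V:8 E:4  edges: 0-p->1 1-q->1 2-q->1 3-r->3
2. fire R0 via {0↦1, 1↦0, 2↦5}  →  V:7 E:3  edges: 0-q->0 2-q->1 3-r->3
final graph: no rule applies after step 2
NF edges: [(0, 0, 'q'), (2, 1, 'q'), (3, 3, 'r')]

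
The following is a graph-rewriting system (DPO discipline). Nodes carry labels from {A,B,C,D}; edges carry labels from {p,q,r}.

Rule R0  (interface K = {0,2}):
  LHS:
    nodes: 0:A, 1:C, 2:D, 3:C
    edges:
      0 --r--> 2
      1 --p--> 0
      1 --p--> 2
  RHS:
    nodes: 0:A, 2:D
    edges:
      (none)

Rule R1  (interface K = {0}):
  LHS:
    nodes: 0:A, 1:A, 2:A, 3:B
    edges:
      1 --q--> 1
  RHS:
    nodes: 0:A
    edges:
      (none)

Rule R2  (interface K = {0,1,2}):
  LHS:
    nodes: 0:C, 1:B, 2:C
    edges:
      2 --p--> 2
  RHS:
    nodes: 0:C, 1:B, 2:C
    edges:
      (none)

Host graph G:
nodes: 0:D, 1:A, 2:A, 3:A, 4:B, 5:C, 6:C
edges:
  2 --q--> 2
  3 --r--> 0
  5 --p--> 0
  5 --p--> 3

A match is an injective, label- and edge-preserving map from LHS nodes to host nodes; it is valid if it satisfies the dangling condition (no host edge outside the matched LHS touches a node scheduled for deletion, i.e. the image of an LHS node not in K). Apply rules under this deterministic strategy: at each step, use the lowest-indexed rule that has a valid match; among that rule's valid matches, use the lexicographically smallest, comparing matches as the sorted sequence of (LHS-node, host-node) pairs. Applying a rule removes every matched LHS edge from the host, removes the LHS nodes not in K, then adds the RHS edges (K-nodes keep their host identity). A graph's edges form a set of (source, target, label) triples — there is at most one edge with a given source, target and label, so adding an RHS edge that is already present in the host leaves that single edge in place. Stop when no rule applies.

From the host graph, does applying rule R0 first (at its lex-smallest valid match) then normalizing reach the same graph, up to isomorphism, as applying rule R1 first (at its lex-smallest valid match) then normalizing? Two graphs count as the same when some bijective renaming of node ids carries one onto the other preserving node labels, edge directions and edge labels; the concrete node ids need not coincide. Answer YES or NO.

Answer: YES

Derivation:
branch R0-first: apply at {0↦3, 1↦5, 2↦0, 3↦6} → |E|=1, then 1 more step(s) → NF |V|=2 |E|=0 V={0:D, 1:A} E=∅
branch R1-first: apply at {0↦3, 1↦2, 2↦1, 3↦4} → |E|=3, then 1 more step(s) → NF |V|=2 |E|=0 V={0:D, 3:A} E=∅
graphs isomorphic (equal up to label-preserving node renaming)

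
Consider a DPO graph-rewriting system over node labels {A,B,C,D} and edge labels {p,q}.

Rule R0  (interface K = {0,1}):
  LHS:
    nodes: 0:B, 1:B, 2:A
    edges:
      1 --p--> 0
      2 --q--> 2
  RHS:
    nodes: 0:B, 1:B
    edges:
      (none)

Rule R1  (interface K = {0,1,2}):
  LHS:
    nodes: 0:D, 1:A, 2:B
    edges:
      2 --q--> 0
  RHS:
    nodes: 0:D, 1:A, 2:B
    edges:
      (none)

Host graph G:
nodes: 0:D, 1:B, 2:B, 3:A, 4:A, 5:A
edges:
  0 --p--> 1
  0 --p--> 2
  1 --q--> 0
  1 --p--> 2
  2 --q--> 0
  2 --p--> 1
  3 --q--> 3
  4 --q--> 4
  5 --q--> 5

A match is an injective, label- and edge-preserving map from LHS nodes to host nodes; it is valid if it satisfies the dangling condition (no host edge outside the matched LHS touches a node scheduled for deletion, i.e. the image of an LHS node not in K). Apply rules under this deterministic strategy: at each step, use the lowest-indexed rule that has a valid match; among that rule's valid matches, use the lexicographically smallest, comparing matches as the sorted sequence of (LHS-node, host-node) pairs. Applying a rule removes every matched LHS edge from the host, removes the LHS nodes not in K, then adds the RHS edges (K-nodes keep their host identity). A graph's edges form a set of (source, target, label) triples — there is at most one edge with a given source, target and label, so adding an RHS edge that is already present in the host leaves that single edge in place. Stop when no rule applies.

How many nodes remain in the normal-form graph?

Answer: 4

Derivation:
[0] host  ⇒  6 nodes, 9 edges  {0-p->1 0-p->2 1-q->0 1-p->2 2-q->0 2-p->1 3-q->3 4-q->4 5-q->5}
[1] R0 @ {0↦1, 1↦2, 2↦3}  ⇒  5 nodes, 7 edges  {0-p->1 0-p->2 1-q->0 1-p->2 2-q->0 4-q->4 5-q->5}
[2] R0 @ {0↦2, 1↦1, 2↦4}  ⇒  4 nodes, 5 edges  {0-p->1 0-p->2 1-q->0 2-q->0 5-q->5}
[3] R1 @ {0↦0, 1↦5, 2↦1}  ⇒  4 nodes, 4 edges  {0-p->1 0-p->2 2-q->0 5-q->5}
[4] R1 @ {0↦0, 1↦5, 2↦2}  ⇒  4 nodes, 3 edges  {0-p->1 0-p->2 5-q->5}
halt: no rule applies after step 4
NF nodes: {0:D, 1:B, 2:B, 5:A}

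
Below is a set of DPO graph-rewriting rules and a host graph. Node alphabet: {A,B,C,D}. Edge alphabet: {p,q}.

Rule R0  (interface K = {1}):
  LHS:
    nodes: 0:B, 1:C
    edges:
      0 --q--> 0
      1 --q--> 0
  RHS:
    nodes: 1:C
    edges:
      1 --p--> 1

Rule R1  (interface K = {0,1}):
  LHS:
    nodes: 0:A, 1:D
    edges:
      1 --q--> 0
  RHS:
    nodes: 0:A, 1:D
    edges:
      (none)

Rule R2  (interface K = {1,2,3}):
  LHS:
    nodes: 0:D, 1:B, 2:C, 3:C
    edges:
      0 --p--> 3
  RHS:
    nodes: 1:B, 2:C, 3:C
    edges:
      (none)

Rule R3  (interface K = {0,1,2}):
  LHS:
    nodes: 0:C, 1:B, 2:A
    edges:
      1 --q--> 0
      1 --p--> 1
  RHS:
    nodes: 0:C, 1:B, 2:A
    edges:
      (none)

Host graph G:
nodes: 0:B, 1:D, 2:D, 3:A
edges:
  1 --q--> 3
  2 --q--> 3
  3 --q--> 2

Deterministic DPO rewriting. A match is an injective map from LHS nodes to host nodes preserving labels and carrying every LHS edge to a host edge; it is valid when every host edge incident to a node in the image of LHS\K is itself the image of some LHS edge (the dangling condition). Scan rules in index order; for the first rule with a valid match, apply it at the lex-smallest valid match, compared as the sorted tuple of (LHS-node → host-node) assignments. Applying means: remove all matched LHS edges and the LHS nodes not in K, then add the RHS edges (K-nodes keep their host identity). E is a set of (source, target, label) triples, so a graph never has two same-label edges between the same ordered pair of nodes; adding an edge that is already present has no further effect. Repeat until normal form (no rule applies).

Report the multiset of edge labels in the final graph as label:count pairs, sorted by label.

Answer: q:1

Steps:
[0] host  ⇒  4 nodes, 3 edges  {1-q->3 2-q->3 3-q->2}
[1] R1 @ {0↦3, 1↦1}  ⇒  4 nodes, 2 edges  {2-q->3 3-q->2}
[2] R1 @ {0↦3, 1↦2}  ⇒  4 nodes, 1 edges  {3-q->2}
halt: no rule applies after step 2
NF edges: [(3, 2, 'q')]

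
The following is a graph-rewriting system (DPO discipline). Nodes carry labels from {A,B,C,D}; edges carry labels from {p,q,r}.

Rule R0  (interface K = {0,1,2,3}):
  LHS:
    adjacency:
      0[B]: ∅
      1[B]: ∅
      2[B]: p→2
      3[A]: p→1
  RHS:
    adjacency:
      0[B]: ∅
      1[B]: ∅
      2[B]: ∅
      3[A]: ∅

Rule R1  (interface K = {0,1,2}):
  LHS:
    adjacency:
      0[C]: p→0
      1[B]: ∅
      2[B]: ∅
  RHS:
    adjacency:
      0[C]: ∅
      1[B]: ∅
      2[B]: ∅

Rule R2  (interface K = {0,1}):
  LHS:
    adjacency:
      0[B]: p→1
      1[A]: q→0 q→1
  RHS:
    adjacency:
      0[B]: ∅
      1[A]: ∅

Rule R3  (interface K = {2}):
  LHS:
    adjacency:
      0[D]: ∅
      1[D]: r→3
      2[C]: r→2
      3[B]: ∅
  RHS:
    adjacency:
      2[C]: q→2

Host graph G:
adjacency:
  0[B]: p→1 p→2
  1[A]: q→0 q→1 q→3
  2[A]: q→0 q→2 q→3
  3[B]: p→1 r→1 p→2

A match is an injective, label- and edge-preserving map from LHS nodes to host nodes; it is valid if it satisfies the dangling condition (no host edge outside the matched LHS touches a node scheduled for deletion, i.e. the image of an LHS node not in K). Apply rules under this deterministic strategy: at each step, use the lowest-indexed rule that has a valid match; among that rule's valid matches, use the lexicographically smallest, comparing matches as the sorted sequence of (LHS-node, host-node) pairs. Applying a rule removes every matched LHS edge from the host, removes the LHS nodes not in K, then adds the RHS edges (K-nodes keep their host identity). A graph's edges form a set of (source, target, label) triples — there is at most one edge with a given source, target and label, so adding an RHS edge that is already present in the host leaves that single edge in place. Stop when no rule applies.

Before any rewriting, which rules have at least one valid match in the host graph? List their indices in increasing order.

R0: no valid match — LHS pattern not found
R1: no valid match — LHS pattern not found
R2: 4 valid matches — {0↦0, 1↦1}, {0↦0, 1↦2}, {0↦3, 1↦1} (+1 more)
R3: no valid match — LHS pattern not found

Answer: [R2]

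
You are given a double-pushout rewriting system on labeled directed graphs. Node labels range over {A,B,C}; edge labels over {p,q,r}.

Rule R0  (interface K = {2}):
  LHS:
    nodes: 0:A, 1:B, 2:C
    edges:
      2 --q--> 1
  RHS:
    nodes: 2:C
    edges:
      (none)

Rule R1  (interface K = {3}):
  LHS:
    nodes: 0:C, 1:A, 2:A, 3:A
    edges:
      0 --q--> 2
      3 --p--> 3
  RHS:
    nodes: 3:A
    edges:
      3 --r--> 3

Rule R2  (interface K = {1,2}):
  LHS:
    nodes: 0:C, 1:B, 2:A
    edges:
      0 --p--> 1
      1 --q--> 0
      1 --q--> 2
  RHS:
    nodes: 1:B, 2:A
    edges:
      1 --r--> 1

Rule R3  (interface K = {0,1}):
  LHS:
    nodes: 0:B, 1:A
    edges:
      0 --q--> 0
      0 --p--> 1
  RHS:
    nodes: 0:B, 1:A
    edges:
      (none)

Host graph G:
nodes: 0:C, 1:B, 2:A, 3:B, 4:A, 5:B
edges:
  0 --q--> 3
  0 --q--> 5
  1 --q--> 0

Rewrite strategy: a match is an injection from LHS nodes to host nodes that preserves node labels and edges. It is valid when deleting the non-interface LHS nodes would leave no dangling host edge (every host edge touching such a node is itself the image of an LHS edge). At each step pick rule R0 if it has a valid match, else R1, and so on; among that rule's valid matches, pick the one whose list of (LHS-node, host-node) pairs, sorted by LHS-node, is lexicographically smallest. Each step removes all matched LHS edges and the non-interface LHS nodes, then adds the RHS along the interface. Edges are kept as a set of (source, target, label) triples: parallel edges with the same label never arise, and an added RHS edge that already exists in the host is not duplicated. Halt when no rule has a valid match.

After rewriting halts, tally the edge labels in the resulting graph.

Answer: q:1

Rewrite trace:
[0] host  ⇒  6 nodes, 3 edges  {0-q->3 0-q->5 1-q->0}
[1] R0 @ {0↦2, 1↦3, 2↦0}  ⇒  4 nodes, 2 edges  {0-q->5 1-q->0}
[2] R0 @ {0↦4, 1↦5, 2↦0}  ⇒  2 nodes, 1 edges  {1-q->0}
normal form: no rule applies after step 2
NF edges: [(1, 0, 'q')]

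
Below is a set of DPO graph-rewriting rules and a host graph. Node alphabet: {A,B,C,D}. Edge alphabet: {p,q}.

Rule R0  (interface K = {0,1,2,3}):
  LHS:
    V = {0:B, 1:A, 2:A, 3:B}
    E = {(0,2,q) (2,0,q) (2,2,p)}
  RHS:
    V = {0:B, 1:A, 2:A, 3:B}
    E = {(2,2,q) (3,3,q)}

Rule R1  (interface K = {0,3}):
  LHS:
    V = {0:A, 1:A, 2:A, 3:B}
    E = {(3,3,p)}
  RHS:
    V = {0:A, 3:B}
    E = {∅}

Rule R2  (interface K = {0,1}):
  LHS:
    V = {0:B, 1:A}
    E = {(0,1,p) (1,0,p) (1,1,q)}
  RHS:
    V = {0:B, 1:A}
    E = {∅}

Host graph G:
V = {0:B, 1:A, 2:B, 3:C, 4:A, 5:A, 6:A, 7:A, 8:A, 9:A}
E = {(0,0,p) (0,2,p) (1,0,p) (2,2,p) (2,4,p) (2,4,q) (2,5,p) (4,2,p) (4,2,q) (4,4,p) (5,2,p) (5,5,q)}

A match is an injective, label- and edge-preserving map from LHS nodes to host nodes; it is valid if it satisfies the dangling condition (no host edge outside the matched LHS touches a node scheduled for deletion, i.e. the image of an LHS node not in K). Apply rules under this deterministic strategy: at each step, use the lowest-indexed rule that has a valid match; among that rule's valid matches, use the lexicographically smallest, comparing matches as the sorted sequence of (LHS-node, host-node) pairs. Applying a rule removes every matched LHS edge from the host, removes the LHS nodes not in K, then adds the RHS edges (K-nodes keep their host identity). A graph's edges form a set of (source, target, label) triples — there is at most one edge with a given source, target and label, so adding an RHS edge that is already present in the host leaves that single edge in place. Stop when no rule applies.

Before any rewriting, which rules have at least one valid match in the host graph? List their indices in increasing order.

Answer: [R0,R1,R2]

Derivation:
R0: 6 valid matches — {0↦2, 1↦1, 2↦4, 3↦0}, {0↦2, 1↦5, 2↦4, 3↦0}, {0↦2, 1↦6, 2↦4, 3↦0} (+3 more)
R1: 120 valid matches — {0↦1, 1↦6, 2↦7, 3↦0}, {0↦1, 1↦6, 2↦7, 3↦2}, {0↦1, 1↦6, 2↦8, 3↦0} (+117 more)
R2: 1 valid match — {0↦2, 1↦5}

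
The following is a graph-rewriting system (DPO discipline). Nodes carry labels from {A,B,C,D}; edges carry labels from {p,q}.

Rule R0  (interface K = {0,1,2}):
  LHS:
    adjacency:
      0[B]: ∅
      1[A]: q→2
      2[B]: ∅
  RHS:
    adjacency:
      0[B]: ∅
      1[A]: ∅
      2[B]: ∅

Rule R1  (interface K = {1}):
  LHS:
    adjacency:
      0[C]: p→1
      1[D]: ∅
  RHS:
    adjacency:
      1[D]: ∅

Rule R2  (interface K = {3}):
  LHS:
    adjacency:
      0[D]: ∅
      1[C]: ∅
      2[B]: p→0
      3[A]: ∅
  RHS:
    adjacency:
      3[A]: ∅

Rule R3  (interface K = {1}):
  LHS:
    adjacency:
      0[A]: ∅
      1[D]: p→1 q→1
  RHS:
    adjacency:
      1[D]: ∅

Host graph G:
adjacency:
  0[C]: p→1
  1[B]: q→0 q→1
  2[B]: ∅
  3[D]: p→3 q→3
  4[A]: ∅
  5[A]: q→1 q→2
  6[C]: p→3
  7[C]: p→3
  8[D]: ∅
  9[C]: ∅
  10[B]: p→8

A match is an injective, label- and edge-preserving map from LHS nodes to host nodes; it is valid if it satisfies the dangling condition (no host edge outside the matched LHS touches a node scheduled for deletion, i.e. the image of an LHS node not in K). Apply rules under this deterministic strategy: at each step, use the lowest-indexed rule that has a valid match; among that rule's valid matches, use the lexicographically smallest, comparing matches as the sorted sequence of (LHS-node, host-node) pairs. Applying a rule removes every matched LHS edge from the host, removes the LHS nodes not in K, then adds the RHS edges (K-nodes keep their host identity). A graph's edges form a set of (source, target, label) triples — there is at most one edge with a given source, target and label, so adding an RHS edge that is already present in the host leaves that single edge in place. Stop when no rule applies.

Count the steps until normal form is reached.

start.  V:11 E:10  edges: 0-p->1 1-q->0 1-q->1 3-p->3 3-q->3 5-q->1 5-q->2 6-p->3 7-p->3 10-p->8
1. fire R0 via {0↦1, 1↦5, 2↦2}  →  V:11 E:9  edges: 0-p->1 1-q->0 1-q->1 3-p->3 3-q->3 5-q->1 6-p->3 7-p->3 10-p->8
2. fire R0 via {0↦2, 1↦5, 2↦1}  →  V:11 E:8  edges: 0-p->1 1-q->0 1-q->1 3-p->3 3-q->3 6-p->3 7-p->3 10-p->8
3. fire R1 via {0↦6, 1↦3}  →  V:10 E:7  edges: 0-p->1 1-q->0 1-q->1 3-p->3 3-q->3 7-p->3 10-p->8
4. fire R1 via {0↦7, 1↦3}  →  V:9 E:6  edges: 0-p->1 1-q->0 1-q->1 3-p->3 3-q->3 10-p->8
5. fire R2 via {0↦8, 1↦9, 2↦10, 3↦4}  →  V:6 E:5  edges: 0-p->1 1-q->0 1-q->1 3-p->3 3-q->3
6. fire R3 via {0↦4, 1↦3}  →  V:5 E:3  edges: 0-p->1 1-q->0 1-q->1
normal form: no rule applies after step 6

Answer: 6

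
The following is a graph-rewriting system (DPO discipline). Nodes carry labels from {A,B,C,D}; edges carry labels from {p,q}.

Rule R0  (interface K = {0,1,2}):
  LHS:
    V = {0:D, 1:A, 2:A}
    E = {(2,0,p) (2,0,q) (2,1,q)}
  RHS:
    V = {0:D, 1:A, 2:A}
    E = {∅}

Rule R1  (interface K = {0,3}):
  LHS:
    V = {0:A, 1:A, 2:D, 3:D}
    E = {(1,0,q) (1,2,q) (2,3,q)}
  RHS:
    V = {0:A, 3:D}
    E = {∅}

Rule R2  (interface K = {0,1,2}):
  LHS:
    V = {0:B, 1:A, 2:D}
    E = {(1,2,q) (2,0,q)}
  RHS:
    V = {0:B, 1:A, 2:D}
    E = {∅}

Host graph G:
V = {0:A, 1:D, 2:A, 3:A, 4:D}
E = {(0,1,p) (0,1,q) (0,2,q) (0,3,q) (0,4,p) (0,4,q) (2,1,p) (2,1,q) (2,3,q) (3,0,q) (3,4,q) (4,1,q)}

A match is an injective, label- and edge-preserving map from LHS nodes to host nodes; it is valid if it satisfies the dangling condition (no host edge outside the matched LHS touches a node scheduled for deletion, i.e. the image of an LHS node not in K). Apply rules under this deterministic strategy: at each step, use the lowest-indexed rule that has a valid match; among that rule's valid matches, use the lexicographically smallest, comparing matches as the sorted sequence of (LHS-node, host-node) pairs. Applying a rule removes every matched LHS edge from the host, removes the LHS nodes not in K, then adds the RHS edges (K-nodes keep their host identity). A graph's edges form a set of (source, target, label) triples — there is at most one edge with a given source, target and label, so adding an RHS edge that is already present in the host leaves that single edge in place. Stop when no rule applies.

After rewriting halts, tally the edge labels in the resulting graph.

Answer: (no edges)

Rewrite trace:
[0] host  ⇒  5 nodes, 12 edges  {0-p->1 0-q->1 0-q->2 0-q->3 0-p->4 0-q->4 2-p->1 2-q->1 2-q->3 3-q->0 3-q->4 4-q->1}
[1] R0 @ {0↦1, 1↦2, 2↦0}  ⇒  5 nodes, 9 edges  {0-q->3 0-p->4 0-q->4 2-p->1 2-q->1 2-q->3 3-q->0 3-q->4 4-q->1}
[2] R0 @ {0↦1, 1↦3, 2↦2}  ⇒  5 nodes, 6 edges  {0-q->3 0-p->4 0-q->4 3-q->0 3-q->4 4-q->1}
[3] R0 @ {0↦4, 1↦3, 2↦0}  ⇒  5 nodes, 3 edges  {3-q->0 3-q->4 4-q->1}
[4] R1 @ {0↦0, 1↦3, 2↦4, 3↦1}  ⇒  3 nodes, 0 edges  {∅}
halt: no rule applies after step 4
NF edges: []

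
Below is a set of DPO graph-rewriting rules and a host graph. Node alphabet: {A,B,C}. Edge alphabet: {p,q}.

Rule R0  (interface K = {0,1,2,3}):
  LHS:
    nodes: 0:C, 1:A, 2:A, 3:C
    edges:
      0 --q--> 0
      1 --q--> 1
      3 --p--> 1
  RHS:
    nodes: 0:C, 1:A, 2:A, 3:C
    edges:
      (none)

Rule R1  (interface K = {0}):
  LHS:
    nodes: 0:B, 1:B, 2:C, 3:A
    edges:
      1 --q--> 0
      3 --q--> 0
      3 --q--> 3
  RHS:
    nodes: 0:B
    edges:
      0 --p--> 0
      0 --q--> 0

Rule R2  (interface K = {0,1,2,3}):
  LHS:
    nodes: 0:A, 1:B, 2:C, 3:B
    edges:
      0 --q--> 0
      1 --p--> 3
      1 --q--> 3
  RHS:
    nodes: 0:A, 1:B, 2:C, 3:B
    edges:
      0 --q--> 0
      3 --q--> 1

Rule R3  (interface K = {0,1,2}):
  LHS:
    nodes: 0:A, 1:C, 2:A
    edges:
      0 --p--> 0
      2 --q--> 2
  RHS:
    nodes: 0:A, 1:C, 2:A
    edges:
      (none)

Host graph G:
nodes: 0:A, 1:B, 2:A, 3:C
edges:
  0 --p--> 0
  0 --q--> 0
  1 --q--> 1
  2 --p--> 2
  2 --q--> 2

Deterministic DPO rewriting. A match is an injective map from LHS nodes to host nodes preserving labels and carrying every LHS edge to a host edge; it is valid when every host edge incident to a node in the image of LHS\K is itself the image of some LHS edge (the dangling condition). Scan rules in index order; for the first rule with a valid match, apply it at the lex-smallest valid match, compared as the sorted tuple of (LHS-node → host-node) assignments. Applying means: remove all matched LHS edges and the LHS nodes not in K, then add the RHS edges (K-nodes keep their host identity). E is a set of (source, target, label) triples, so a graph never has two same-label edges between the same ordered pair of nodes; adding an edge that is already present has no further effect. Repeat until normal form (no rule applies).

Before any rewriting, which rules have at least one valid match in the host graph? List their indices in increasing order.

Answer: [R3]

Rewrite trace:
R0: no valid match — LHS pattern not found
R1: no valid match — LHS pattern not found
R2: no valid match — LHS pattern not found
R3: 2 valid matches — {0↦0, 1↦3, 2↦2}, {0↦2, 1↦3, 2↦0}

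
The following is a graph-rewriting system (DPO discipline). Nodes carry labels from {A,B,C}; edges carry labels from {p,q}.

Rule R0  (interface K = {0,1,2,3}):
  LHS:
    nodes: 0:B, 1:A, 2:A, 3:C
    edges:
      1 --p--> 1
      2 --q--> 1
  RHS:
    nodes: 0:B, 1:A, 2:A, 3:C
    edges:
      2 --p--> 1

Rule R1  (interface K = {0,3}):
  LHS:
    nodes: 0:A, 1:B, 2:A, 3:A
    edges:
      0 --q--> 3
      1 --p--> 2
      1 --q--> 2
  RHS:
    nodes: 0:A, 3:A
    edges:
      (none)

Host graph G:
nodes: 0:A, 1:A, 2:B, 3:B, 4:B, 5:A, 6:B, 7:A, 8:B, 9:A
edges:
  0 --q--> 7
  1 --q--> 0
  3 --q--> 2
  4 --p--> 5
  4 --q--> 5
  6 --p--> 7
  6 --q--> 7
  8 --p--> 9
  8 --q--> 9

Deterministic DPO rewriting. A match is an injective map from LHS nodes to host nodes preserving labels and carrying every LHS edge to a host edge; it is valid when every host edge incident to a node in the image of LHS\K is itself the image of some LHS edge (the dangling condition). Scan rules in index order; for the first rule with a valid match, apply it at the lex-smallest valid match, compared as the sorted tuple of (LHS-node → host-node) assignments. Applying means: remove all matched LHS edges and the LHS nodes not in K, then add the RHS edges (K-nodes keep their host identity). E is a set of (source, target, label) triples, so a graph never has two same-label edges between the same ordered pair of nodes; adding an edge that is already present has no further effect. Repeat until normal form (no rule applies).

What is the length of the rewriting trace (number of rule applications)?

start.  V:10 E:9  edges: 0-q->7 1-q->0 3-q->2 4-p->5 4-q->5 6-p->7 6-q->7 8-p->9 8-q->9
1. fire R1 via {0↦0, 1↦4, 2↦5, 3↦7}  →  V:8 E:6  edges: 1-q->0 3-q->2 6-p->7 6-q->7 8-p->9 8-q->9
2. fire R1 via {0↦1, 1↦6, 2↦7, 3↦0}  →  V:6 E:3  edges: 3-q->2 8-p->9 8-q->9
final graph: no rule applies after step 2

Answer: 2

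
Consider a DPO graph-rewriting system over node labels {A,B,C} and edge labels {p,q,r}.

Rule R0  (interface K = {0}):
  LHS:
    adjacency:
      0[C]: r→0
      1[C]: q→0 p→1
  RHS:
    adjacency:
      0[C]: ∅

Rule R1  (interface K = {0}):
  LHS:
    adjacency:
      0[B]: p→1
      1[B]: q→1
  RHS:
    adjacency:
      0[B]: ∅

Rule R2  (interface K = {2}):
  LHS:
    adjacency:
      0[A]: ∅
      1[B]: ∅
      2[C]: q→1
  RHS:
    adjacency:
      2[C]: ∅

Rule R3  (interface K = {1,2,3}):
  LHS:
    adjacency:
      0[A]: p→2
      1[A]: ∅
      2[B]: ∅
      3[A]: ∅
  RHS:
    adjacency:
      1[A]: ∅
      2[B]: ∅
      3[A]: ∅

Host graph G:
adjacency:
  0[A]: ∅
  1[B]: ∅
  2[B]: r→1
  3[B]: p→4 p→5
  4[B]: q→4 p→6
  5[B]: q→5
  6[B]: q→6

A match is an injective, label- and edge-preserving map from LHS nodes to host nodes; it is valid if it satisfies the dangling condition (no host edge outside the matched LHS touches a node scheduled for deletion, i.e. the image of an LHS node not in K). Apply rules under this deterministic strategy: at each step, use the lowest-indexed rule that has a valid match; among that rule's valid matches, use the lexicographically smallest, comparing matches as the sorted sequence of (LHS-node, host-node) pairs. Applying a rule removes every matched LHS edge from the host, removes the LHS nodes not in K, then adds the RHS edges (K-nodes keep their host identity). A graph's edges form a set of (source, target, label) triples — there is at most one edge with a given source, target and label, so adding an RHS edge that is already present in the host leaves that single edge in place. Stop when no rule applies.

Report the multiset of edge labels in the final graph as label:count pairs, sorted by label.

Answer: r:1

Rewrite trace:
start.  V:7 E:7  edges: 2-r->1 3-p->4 3-p->5 4-q->4 4-p->6 5-q->5 6-q->6
1. fire R1 via {0↦3, 1↦5}  →  V:6 E:5  edges: 2-r->1 3-p->4 4-q->4 4-p->6 6-q->6
2. fire R1 via {0↦4, 1↦6}  →  V:5 E:3  edges: 2-r->1 3-p->4 4-q->4
3. fire R1 via {0↦3, 1↦4}  →  V:4 E:1  edges: 2-r->1
final graph: no rule applies after step 3
NF edges: [(2, 1, 'r')]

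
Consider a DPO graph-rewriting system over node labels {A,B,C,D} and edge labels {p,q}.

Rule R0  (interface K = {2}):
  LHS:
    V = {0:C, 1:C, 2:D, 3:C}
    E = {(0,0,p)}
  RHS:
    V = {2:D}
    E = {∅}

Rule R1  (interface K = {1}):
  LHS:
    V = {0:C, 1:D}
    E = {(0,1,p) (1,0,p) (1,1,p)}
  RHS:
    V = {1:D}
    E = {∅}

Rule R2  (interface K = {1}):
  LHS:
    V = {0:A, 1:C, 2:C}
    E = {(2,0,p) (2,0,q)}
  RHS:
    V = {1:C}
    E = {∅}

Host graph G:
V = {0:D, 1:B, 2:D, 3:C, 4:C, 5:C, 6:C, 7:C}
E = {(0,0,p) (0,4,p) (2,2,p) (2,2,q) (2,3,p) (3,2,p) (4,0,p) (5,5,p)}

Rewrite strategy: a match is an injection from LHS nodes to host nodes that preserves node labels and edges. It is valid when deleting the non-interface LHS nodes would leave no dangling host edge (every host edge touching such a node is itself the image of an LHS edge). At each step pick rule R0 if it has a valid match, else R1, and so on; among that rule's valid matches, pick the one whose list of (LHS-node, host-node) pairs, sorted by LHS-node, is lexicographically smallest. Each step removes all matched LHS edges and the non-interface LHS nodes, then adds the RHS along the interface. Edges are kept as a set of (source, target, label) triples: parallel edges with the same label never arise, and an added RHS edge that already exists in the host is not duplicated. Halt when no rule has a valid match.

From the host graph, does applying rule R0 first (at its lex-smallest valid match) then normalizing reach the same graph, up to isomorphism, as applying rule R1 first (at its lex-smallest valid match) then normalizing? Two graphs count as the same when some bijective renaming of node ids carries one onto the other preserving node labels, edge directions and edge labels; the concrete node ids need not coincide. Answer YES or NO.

Answer: YES

Steps:
branch R0-first: apply at {0↦5, 1↦6, 2↦0, 3↦7} → |E|=7, then 2 more step(s) → NF |V|=3 |E|=1 V={0:D, 1:B, 2:D} E=2-q->2
branch R1-first: apply at {0↦3, 1↦2} → |E|=5, then 2 more step(s) → NF |V|=3 |E|=1 V={0:D, 1:B, 2:D} E=2-q->2
graphs isomorphic (equal up to label-preserving node renaming)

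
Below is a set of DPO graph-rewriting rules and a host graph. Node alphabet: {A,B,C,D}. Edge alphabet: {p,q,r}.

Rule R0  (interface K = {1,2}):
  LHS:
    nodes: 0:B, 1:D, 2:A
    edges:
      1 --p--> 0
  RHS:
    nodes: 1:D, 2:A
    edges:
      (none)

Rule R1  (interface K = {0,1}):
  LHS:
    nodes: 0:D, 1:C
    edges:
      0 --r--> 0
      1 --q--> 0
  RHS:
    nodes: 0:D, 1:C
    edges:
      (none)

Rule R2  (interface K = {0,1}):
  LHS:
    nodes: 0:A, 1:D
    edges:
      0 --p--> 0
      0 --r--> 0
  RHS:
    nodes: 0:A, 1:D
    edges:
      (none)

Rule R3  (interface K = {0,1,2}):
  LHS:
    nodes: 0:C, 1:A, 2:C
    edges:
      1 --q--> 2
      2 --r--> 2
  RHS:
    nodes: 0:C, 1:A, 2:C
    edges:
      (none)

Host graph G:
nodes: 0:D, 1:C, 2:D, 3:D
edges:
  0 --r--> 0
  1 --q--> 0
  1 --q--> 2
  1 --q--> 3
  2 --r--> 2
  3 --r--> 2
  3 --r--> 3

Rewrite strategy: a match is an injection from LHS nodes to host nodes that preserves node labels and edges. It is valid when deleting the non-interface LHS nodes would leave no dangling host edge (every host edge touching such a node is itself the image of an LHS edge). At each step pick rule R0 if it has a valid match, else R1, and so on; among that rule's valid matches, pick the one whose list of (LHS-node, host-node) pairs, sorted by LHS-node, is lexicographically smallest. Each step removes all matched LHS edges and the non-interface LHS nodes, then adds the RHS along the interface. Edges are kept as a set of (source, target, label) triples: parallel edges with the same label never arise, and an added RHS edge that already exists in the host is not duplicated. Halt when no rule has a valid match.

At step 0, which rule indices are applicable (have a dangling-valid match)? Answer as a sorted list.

Answer: [R1]

Steps:
R0: no valid match — LHS pattern not found
R1: 3 valid matches — {0↦0, 1↦1}, {0↦2, 1↦1}, {0↦3, 1↦1}
R2: no valid match — LHS pattern not found
R3: no valid match — LHS pattern not found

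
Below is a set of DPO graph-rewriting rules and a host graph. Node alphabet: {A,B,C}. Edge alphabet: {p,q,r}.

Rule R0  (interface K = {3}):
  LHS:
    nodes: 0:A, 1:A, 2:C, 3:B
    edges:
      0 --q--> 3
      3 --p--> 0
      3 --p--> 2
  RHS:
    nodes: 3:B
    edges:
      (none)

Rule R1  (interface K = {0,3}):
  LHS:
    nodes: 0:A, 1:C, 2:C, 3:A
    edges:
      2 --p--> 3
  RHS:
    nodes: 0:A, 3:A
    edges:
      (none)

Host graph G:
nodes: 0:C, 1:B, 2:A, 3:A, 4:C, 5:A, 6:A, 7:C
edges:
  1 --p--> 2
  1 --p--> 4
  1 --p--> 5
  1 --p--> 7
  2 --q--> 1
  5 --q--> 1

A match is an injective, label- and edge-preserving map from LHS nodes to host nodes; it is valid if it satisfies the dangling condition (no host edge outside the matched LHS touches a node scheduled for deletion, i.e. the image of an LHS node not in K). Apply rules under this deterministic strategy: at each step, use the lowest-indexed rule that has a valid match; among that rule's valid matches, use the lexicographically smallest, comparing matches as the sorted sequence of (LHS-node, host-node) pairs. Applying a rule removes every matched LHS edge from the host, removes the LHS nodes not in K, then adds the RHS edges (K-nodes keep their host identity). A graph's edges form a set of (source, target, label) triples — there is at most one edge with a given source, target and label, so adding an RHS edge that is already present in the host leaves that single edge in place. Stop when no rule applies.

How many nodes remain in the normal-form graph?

Answer: 2

Steps:
start.  V:8 E:6  edges: 1-p->2 1-p->4 1-p->5 1-p->7 2-q->1 5-q->1
1. fire R0 via {0↦2, 1↦3, 2↦4, 3↦1}  →  V:5 E:3  edges: 1-p->5 1-p->7 5-q->1
2. fire R0 via {0↦5, 1↦6, 2↦7, 3↦1}  →  V:2 E:0  edges: ∅
halt: no rule applies after step 2
NF nodes: {0:C, 1:B}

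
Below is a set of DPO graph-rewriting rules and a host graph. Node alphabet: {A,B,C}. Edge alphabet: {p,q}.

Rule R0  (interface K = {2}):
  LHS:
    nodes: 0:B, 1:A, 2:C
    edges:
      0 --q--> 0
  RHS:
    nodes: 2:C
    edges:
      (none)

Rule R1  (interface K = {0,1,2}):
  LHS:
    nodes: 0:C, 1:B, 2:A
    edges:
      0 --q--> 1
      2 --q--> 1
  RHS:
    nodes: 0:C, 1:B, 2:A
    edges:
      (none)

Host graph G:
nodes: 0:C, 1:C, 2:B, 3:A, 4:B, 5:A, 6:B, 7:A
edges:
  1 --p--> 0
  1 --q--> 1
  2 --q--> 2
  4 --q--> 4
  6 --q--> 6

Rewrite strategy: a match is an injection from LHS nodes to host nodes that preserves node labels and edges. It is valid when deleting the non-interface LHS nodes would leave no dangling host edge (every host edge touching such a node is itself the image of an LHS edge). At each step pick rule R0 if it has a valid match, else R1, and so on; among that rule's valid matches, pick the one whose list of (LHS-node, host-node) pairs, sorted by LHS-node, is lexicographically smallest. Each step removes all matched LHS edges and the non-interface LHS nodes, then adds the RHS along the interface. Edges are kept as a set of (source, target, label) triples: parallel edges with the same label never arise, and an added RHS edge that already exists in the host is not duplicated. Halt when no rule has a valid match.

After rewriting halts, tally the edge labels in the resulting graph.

Answer: p:1 q:1

Rewrite trace:
initial: |V|=8 |E|=5  E = 1-p->0 1-q->1 2-q->2 4-q->4 6-q->6
step 1: apply R0 at {0↦2, 1↦3, 2↦0}  → |V|=6 |E|=4  E = 1-p->0 1-q->1 4-q->4 6-q->6
step 2: apply R0 at {0↦4, 1↦5, 2↦0}  → |V|=4 |E|=3  E = 1-p->0 1-q->1 6-q->6
step 3: apply R0 at {0↦6, 1↦7, 2↦0}  → |V|=2 |E|=2  E = 1-p->0 1-q->1
normal form: no rule applies after step 3
NF edges: [(1, 0, 'p'), (1, 1, 'q')]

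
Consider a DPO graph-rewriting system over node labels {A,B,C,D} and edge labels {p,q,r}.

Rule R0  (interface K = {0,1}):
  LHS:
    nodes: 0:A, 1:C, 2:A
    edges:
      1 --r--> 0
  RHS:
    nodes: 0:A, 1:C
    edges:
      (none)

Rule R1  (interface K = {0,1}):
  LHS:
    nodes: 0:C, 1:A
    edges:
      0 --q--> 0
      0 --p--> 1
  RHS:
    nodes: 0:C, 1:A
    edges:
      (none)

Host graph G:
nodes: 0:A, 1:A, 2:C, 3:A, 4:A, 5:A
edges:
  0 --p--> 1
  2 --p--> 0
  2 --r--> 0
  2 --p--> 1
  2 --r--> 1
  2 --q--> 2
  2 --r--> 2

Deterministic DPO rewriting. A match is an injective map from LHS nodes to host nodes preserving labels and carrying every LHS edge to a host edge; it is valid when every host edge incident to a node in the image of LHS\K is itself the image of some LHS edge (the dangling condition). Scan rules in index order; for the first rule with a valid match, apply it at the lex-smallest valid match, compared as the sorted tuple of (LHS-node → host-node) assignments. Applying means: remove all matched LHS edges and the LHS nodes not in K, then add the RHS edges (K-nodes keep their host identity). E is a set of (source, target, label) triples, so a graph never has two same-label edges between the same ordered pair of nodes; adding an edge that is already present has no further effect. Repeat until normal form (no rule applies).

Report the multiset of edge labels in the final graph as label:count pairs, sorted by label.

Answer: p:2 r:1

Rewrite trace:
[0] host  ⇒  6 nodes, 7 edges  {0-p->1 2-p->0 2-r->0 2-p->1 2-r->1 2-q->2 2-r->2}
[1] R0 @ {0↦0, 1↦2, 2↦3}  ⇒  5 nodes, 6 edges  {0-p->1 2-p->0 2-p->1 2-r->1 2-q->2 2-r->2}
[2] R0 @ {0↦1, 1↦2, 2↦4}  ⇒  4 nodes, 5 edges  {0-p->1 2-p->0 2-p->1 2-q->2 2-r->2}
[3] R1 @ {0↦2, 1↦0}  ⇒  4 nodes, 3 edges  {0-p->1 2-p->1 2-r->2}
halt: no rule applies after step 3
NF edges: [(0, 1, 'p'), (2, 1, 'p'), (2, 2, 'r')]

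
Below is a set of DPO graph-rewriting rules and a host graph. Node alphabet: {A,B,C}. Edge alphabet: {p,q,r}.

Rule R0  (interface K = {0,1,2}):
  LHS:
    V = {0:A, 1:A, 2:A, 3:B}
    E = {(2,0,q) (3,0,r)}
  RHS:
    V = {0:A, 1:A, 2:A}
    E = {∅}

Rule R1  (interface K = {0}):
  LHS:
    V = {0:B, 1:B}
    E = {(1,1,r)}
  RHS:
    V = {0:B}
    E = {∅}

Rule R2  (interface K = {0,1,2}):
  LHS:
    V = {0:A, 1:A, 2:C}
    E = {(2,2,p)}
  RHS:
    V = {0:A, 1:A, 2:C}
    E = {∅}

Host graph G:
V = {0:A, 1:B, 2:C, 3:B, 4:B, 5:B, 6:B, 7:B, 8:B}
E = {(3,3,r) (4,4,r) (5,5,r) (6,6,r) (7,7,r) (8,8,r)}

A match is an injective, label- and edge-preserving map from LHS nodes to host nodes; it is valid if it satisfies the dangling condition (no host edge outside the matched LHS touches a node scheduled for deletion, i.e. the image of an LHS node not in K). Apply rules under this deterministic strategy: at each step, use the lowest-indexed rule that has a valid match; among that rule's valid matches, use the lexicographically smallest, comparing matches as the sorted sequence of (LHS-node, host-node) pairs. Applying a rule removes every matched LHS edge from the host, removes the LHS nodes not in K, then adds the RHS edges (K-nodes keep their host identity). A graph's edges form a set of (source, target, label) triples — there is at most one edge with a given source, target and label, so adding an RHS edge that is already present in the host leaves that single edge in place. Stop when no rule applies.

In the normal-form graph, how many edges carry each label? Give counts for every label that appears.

initial: |V|=9 |E|=6  E = 3-r->3 4-r->4 5-r->5 6-r->6 7-r->7 8-r->8
step 1: apply R1 at {0↦1, 1↦3}  → |V|=8 |E|=5  E = 4-r->4 5-r->5 6-r->6 7-r->7 8-r->8
step 2: apply R1 at {0↦1, 1↦4}  → |V|=7 |E|=4  E = 5-r->5 6-r->6 7-r->7 8-r->8
step 3: apply R1 at {0↦1, 1↦5}  → |V|=6 |E|=3  E = 6-r->6 7-r->7 8-r->8
step 4: apply R1 at {0↦1, 1↦6}  → |V|=5 |E|=2  E = 7-r->7 8-r->8
step 5: apply R1 at {0↦1, 1↦7}  → |V|=4 |E|=1  E = 8-r->8
step 6: apply R1 at {0↦1, 1↦8}  → |V|=3 |E|=0  E = ∅
halt: no rule applies after step 6
NF edges: []

Answer: (no edges)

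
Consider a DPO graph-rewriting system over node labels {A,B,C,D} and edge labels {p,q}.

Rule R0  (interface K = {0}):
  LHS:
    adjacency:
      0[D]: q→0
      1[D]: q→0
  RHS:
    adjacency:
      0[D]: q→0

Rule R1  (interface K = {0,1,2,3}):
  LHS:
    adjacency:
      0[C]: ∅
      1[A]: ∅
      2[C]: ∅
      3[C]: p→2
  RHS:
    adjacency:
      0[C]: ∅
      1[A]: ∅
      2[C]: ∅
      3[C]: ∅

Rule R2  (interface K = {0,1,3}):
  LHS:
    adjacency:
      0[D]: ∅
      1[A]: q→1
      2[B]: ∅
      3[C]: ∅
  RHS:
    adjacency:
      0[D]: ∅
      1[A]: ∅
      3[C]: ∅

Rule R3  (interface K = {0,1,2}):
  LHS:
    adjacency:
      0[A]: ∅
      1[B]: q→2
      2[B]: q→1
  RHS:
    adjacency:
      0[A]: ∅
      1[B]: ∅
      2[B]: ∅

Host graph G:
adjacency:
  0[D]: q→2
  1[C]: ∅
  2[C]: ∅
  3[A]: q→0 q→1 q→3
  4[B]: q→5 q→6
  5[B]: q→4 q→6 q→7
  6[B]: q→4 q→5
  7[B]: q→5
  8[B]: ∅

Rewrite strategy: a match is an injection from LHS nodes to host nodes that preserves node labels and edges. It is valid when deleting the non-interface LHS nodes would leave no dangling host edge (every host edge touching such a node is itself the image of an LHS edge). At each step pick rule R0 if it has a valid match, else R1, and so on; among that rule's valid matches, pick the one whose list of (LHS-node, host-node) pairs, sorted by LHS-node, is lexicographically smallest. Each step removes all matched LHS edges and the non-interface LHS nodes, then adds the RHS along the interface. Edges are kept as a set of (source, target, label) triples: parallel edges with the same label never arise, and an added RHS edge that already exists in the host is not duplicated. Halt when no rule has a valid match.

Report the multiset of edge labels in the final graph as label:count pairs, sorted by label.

start.  V:9 E:12  edges: 0-q->2 3-q->0 3-q->1 3-q->3 4-q->5 4-q->6 5-q->4 5-q->6 5-q->7 6-q->4 6-q->5 7-q->5
1. fire R2 via {0↦0, 1↦3, 2↦8, 3↦1}  →  V:8 E:11  edges: 0-q->2 3-q->0 3-q->1 4-q->5 4-q->6 5-q->4 5-q->6 5-q->7 6-q->4 6-q->5 7-q->5
2. fire R3 via {0↦3, 1↦4, 2↦5}  →  V:8 E:9  edges: 0-q->2 3-q->0 3-q->1 4-q->6 5-q->6 5-q->7 6-q->4 6-q->5 7-q->5
3. fire R3 via {0↦3, 1↦4, 2↦6}  →  V:8 E:7  edges: 0-q->2 3-q->0 3-q->1 5-q->6 5-q->7 6-q->5 7-q->5
4. fire R3 via {0↦3, 1↦5, 2↦6}  →  V:8 E:5  edges: 0-q->2 3-q->0 3-q->1 5-q->7 7-q->5
5. fire R3 via {0↦3, 1↦5, 2↦7}  →  V:8 E:3  edges: 0-q->2 3-q->0 3-q->1
normal form: no rule applies after step 5
NF edges: [(0, 2, 'q'), (3, 0, 'q'), (3, 1, 'q')]

Answer: q:3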